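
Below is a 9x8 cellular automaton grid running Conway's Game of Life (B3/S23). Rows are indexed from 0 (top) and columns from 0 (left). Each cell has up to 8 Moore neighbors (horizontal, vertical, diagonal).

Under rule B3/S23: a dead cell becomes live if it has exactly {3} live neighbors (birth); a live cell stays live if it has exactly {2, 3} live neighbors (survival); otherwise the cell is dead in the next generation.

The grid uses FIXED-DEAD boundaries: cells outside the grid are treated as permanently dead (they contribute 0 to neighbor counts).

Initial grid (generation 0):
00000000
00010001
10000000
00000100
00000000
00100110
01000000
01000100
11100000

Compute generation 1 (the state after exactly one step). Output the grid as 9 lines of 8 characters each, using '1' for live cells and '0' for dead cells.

Answer: 00000000
00000000
00000000
00000000
00000110
00000000
01100110
00000000
11100000

Derivation:
Simulating step by step:
Generation 0 (given above): 13 live cells
Generation 1: 9 live cells
(generation 1 grid is the final answer)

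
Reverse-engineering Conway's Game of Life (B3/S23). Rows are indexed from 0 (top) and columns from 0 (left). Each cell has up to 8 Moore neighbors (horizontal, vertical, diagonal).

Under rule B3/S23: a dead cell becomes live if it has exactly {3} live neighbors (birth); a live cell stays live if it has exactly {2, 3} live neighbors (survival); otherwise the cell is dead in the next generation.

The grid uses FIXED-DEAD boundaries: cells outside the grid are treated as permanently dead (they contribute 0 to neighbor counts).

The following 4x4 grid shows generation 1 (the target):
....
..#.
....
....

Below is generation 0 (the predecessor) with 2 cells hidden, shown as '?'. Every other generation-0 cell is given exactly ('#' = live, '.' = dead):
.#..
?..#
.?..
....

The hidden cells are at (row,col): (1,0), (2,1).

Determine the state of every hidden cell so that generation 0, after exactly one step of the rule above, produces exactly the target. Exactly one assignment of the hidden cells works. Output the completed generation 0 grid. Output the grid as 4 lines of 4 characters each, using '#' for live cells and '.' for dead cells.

Answer: .#..
...#
.#..
....

Derivation:
Hidden generation-0 cells (in order): (1,0), (2,1).
A hidden cell only influences target cells in its own 3x3 neighborhood. Try each of the 2^2 = 4 assignments, step the completed generation 0 forward once under B3/S23, and compare with the target:
  (1,0)=. (2,1)=. -> step gives (1,2)='.' but target has '#' -> reject
  (1,0)=. (2,1)=# -> step reproduces the target at every cell -> ACCEPT
  (1,0)=# (2,1)=. -> step gives (1,2)='.' but target has '#' -> reject
  (1,0)=# (2,1)=# -> step gives (1,0)='#' but target has '.' -> reject
Unique solution: (1,0)=dead, (2,1)=live.
Check: live-neighbor counts of every cell in the completed generation 0:
1021
2230
1021
1110
Applying B3/S23 to generation 0 with these counts gives:
....
..#.
....
....
which matches the target exactly.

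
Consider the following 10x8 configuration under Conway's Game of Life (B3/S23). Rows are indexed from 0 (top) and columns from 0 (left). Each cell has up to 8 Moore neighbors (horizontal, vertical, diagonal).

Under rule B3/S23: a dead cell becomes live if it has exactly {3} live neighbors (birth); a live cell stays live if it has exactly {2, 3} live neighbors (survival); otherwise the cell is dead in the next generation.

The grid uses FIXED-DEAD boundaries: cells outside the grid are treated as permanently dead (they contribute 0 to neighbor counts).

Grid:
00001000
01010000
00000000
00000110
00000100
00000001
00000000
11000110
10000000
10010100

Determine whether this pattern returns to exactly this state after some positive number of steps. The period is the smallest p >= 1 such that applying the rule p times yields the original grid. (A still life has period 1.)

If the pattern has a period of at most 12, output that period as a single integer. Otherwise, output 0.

Simulating and comparing each generation to the original:
Gen 0 (original, given above): 15 live cells
Gen 1: 10 live cells, differs from original
Gen 2: 11 live cells, differs from original
Gen 3: 10 live cells, differs from original
Gen 4: 8 live cells, differs from original
Gen 5: 8 live cells, differs from original
Gen 6: 8 live cells, differs from original
Gen 7: 8 live cells, differs from original
Gen 8: 8 live cells, differs from original
Gen 9: 8 live cells, differs from original
Gen 10: 8 live cells, differs from original
Gen 11: 8 live cells, differs from original
Gen 12: 8 live cells, differs from original
No period found within 12 steps.

Answer: 0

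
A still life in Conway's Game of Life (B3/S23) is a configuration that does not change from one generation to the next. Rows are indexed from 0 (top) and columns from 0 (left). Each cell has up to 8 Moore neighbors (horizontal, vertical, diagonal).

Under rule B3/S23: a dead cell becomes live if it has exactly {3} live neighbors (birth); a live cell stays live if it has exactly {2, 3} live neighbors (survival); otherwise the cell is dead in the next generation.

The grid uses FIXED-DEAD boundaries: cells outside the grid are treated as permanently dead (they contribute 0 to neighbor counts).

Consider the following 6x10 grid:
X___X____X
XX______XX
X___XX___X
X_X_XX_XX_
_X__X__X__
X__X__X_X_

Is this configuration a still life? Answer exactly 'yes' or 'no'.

Answer: no

Derivation:
Compute generation 1 and compare to generation 0 (given above):
Generation 1:
XX______XX
XX__XX__XX
X__XXXXX_X
X______XX_
XXX_X_____
_______X__
Cell (0,1) differs: gen0=0 vs gen1=1 -> NOT a still life.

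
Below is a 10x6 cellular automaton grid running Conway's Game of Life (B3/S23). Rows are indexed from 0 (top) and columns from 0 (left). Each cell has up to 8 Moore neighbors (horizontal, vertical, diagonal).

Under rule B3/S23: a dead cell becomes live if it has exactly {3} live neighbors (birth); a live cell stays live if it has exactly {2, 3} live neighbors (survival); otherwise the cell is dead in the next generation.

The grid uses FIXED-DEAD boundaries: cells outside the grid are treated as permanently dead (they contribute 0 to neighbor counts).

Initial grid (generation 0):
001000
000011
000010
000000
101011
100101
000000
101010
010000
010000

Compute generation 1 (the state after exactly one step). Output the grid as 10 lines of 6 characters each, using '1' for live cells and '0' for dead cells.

Answer: 000000
000111
000011
000111
010111
010101
010110
010000
111000
000000

Derivation:
Simulating step by step:
Generation 0 (given above): 16 live cells
Generation 1: 22 live cells
(generation 1 grid is the final answer)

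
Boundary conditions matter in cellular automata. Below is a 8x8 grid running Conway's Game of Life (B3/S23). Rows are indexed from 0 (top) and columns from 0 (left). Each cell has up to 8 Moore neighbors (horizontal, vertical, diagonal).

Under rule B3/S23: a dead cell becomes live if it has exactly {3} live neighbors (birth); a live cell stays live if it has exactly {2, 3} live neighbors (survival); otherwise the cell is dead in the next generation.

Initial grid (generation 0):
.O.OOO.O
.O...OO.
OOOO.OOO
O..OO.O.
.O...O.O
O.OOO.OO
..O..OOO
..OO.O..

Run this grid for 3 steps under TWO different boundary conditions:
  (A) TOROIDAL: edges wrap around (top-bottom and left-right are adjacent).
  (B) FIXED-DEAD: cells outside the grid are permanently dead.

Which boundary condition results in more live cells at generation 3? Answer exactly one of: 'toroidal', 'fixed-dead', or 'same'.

Answer: toroidal

Derivation:
Under TOROIDAL boundary, generation 3:
OOOO....
.OO.....
........
........
.O......
OO..O...
O......O
......OO
Population = 14

Under FIXED-DEAD boundary, generation 3:
........
........
...O....
O.......
O.......
OOOOO...
........
....O...
Population = 9

Comparison: toroidal=14, fixed-dead=9 -> toroidal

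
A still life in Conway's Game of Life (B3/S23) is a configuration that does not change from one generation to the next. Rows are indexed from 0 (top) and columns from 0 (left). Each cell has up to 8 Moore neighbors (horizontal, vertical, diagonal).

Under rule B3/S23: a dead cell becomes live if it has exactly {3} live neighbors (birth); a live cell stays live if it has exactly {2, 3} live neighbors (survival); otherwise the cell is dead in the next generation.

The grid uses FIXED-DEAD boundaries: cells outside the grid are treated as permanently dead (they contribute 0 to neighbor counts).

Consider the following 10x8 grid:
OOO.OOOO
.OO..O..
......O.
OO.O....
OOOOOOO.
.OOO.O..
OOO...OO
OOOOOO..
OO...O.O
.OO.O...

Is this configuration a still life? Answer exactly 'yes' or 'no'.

Answer: no

Derivation:
Compute generation 1 and compare to generation 0 (given above):
Generation 1:
O.OOOOO.
O.OOO..O
O.......
O..O..O.
.....OO.
.......O
......O.
...OOO.O
.....OO.
OOO.....
Cell (0,1) differs: gen0=1 vs gen1=0 -> NOT a still life.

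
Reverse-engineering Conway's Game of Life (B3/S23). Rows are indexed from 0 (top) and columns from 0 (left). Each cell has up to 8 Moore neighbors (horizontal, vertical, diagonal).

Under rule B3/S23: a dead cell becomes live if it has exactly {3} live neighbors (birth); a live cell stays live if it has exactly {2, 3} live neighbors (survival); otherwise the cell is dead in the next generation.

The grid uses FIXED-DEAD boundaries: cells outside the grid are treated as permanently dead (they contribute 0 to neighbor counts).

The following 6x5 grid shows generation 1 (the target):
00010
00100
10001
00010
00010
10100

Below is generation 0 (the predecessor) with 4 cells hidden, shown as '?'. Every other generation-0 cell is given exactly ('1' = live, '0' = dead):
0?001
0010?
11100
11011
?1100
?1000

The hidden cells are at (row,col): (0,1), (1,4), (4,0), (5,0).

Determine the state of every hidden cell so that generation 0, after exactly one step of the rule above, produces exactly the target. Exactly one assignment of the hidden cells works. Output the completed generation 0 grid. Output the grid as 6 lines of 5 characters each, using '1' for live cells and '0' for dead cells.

Answer: 00001
00101
11100
11011
11100
11000

Derivation:
Hidden generation-0 cells (in order): (0,1), (1,4), (4,0), (5,0).
A hidden cell only influences target cells in its own 3x3 neighborhood. Try each of the 2^4 = 16 assignments, step the completed generation 0 forward once under B3/S23, and compare with the target:
  (0,1)=0 (1,4)=0 (4,0)=0 (5,0)=0 -> step gives (0,3)='0' but target has '1' -> reject
  (0,1)=0 (1,4)=0 (4,0)=0 (5,0)=1 -> step gives (0,3)='0' but target has '1' -> reject
  (0,1)=0 (1,4)=0 (4,0)=1 (5,0)=0 -> step gives (0,3)='0' but target has '1' -> reject
  (0,1)=0 (1,4)=0 (4,0)=1 (5,0)=1 -> step gives (0,3)='0' but target has '1' -> reject
  (0,1)=0 (1,4)=1 (4,0)=0 (5,0)=0 -> step gives (5,0)='0' but target has '1' -> reject
  (0,1)=0 (1,4)=1 (4,0)=0 (5,0)=1 -> step gives (5,1)='1' but target has '0' -> reject
  (0,1)=0 (1,4)=1 (4,0)=1 (5,0)=0 -> step gives (5,1)='1' but target has '0' -> reject
  (0,1)=0 (1,4)=1 (4,0)=1 (5,0)=1 -> step reproduces the target at every cell -> ACCEPT
  (0,1)=1 (1,4)=0 (4,0)=0 (5,0)=0 -> step gives (0,3)='0' but target has '1' -> reject
  (0,1)=1 (1,4)=0 (4,0)=0 (5,0)=1 -> step gives (0,3)='0' but target has '1' -> reject
  (0,1)=1 (1,4)=0 (4,0)=1 (5,0)=0 -> step gives (0,3)='0' but target has '1' -> reject
  (0,1)=1 (1,4)=0 (4,0)=1 (5,0)=1 -> step gives (0,3)='0' but target has '1' -> reject
  (0,1)=1 (1,4)=1 (4,0)=0 (5,0)=0 -> step gives (1,0)='1' but target has '0' -> reject
  (0,1)=1 (1,4)=1 (4,0)=0 (5,0)=1 -> step gives (1,0)='1' but target has '0' -> reject
  (0,1)=1 (1,4)=1 (4,0)=1 (5,0)=0 -> step gives (1,0)='1' but target has '0' -> reject
  (0,1)=1 (1,4)=1 (4,0)=1 (5,0)=1 -> step gives (1,0)='1' but target has '0' -> reject
Unique solution: (0,1)=dead, (1,4)=live, (4,0)=live, (5,0)=live.
Check: live-neighbor counts of every cell in the completed generation 0:
01131
24241
35453
57631
56432
34310
Applying B3/S23 to generation 0 with these counts gives:
00010
00100
10001
00010
00010
10100
which matches the target exactly.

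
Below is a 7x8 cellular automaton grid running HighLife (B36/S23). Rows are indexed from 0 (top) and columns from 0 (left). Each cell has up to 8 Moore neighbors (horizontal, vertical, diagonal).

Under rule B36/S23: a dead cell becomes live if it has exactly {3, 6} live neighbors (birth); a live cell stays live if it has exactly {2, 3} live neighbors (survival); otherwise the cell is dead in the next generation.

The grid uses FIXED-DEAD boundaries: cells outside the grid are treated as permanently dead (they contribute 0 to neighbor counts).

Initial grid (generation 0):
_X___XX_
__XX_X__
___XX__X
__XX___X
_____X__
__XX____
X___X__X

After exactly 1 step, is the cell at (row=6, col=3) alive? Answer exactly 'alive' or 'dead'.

Simulating step by step:
Generation 0 (given above): 18 live cells
Generation 1: 15 live cells
__X_XXX_
__XX_X__
______X_
__XX__X_
____X___
___XX___
___X____

Cell (6,3) at generation 1: 1 -> alive

Answer: alive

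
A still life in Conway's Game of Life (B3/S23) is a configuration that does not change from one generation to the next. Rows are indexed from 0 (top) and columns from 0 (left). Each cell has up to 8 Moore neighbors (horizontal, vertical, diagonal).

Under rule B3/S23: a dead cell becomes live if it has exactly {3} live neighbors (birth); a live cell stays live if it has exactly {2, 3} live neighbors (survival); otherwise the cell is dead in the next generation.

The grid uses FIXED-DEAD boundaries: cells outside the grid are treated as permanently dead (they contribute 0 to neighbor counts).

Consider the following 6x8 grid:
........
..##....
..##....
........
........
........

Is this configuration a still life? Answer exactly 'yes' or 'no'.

Compute generation 1 and compare to generation 0 (given above):
Generation 1:
........
..##....
..##....
........
........
........
The grids are IDENTICAL -> still life.

Answer: yes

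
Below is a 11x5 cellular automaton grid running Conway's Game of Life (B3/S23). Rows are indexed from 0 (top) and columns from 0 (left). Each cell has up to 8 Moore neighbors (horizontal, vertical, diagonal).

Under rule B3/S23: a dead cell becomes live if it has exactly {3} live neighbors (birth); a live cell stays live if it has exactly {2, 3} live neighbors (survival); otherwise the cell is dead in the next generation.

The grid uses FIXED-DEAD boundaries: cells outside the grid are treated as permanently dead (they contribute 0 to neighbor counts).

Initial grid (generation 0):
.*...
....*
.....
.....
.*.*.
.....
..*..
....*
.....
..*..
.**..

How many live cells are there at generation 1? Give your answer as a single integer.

Answer: 5

Derivation:
Simulating step by step:
Generation 0 (given above): 9 live cells
Generation 1: 5 live cells
.....
.....
.....
.....
.....
..*..
.....
.....
.....
.**..
.**..
Population at generation 1: 5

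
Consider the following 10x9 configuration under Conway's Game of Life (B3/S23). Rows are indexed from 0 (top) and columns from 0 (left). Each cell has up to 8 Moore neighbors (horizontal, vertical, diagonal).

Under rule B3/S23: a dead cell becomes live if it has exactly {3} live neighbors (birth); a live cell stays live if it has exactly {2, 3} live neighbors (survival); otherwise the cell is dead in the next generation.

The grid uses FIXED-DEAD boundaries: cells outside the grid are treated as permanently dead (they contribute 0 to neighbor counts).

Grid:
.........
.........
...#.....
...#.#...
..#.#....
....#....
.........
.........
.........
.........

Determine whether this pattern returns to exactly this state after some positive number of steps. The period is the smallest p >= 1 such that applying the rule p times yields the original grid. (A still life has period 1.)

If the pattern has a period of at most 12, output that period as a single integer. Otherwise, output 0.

Simulating and comparing each generation to the original:
Gen 0 (original, given above): 6 live cells
Gen 1: 6 live cells, differs from original
Gen 2: 6 live cells, MATCHES original -> period = 2

Answer: 2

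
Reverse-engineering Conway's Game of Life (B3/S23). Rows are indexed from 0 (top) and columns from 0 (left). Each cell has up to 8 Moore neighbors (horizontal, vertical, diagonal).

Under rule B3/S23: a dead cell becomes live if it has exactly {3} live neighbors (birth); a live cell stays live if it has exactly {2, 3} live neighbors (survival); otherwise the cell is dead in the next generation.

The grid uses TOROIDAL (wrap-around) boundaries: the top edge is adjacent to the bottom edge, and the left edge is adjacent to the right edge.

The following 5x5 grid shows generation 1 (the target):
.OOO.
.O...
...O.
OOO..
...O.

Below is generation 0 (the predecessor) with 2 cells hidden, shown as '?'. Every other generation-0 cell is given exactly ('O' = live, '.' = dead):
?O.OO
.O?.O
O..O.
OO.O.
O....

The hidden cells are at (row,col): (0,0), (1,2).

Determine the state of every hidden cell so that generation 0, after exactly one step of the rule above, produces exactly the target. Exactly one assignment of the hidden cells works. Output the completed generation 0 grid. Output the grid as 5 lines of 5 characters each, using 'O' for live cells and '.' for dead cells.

Hidden generation-0 cells (in order): (0,0), (1,2).
A hidden cell only influences target cells in its own 3x3 neighborhood. Try each of the 2^2 = 4 assignments, step the completed generation 0 forward once under B3/S23, and compare with the target:
  (0,0)=. (1,2)=. -> step gives (0,4)='O' but target has '.' -> reject
  (0,0)=. (1,2)=O -> step gives (0,2)='.' but target has 'O' -> reject
  (0,0)=O (1,2)=. -> step reproduces the target at every cell -> ACCEPT
  (0,0)=O (1,2)=O -> step gives (0,1)='.' but target has 'O' -> reject
Unique solution: (0,0)=live, (1,2)=dead.
Check: live-neighbor counts of every cell in the completed generation 0:
53324
63445
44425
33315
55436
Applying B3/S23 to generation 0 with these counts gives:
.OOO.
.O...
...O.
OOO..
...O.
which matches the target exactly.

Answer: OO.OO
.O..O
O..O.
OO.O.
O....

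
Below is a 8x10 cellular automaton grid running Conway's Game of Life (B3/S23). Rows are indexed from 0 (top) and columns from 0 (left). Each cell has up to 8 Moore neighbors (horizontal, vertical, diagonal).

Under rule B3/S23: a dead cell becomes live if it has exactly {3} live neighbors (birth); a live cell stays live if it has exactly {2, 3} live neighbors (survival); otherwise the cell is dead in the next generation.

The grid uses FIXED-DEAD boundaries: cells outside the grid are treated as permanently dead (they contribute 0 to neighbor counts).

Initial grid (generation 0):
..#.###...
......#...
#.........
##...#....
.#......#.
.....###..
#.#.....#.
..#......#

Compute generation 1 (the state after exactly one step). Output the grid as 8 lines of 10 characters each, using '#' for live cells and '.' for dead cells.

Simulating step by step:
Generation 0 (given above): 19 live cells
Generation 1: 20 live cells
(generation 1 grid is the final answer)

Answer: .....##...
......#...
##........
##........
##...#.#..
.#....###.
.#....###.
.#........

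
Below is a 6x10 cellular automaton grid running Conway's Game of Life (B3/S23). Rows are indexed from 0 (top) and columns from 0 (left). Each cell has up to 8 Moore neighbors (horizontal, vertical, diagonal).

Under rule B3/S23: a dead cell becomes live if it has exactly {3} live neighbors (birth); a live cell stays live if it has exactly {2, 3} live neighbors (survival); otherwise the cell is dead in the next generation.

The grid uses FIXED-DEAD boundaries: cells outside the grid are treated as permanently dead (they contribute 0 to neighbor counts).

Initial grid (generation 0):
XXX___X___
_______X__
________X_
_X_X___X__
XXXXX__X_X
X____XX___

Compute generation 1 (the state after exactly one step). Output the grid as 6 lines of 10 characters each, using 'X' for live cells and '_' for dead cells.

Answer: _X________
_X_____X__
_______XX_
XX_XX__X__
X__XXX_XX_
X_XXXXX___

Derivation:
Simulating step by step:
Generation 0 (given above): 19 live cells
Generation 1: 22 live cells
(generation 1 grid is the final answer)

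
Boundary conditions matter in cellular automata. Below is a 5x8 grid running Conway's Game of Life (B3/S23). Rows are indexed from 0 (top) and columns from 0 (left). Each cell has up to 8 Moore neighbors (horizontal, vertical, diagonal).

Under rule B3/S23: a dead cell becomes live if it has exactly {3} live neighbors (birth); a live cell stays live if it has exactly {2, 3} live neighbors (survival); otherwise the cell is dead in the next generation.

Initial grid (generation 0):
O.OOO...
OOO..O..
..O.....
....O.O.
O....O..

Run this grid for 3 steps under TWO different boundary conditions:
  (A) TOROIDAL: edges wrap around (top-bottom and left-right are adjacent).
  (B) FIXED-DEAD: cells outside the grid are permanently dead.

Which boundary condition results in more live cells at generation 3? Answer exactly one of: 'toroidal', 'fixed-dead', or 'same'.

Answer: toroidal

Derivation:
Under TOROIDAL boundary, generation 3:
...O.O..
O.OO.O.O
....OO.O
.O...O..
OO...O..
Population = 15

Under FIXED-DEAD boundary, generation 3:
....O...
..OO.O..
.....O..
....OOO.
........
Population = 8

Comparison: toroidal=15, fixed-dead=8 -> toroidal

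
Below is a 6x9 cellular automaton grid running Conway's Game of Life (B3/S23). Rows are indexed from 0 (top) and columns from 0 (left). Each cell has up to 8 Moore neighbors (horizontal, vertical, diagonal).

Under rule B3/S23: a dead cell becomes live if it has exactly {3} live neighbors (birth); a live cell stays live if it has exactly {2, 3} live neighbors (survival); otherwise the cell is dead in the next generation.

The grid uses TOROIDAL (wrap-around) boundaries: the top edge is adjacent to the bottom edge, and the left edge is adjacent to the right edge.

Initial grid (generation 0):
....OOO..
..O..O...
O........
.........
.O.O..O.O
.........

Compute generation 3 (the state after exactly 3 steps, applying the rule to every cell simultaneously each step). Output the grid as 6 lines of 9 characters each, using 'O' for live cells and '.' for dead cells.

Answer: ...OO.OO.
....OO...
.....O...
.........
.........
.........

Derivation:
Simulating step by step:
Generation 0 (given above): 10 live cells
Generation 1: 10 live cells
....OOO..
....OOO..
.........
O........
.........
....O.OO.
Generation 2: 7 live cells
...O.....
....O.O..
.....O...
.........
.........
....O.OO.
Generation 3: 7 live cells
(generation 3 grid is the final answer)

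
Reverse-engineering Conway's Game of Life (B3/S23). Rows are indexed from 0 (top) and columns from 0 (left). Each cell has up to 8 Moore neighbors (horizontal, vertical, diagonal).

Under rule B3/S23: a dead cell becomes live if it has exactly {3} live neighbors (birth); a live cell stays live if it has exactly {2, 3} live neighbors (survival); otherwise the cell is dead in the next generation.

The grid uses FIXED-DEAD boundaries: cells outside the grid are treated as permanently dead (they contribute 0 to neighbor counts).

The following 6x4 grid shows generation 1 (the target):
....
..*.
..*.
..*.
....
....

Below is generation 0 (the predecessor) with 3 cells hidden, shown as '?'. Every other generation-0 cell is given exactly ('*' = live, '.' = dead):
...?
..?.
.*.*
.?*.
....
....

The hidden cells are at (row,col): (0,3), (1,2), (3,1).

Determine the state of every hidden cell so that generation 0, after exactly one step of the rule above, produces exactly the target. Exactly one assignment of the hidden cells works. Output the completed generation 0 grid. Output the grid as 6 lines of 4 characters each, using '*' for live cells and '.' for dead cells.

Hidden generation-0 cells (in order): (0,3), (1,2), (3,1).
A hidden cell only influences target cells in its own 3x3 neighborhood. Try each of the 2^3 = 8 assignments, step the completed generation 0 forward once under B3/S23, and compare with the target:
  (0,3)=. (1,2)=. (3,1)=. -> step gives (1,2)='.' but target has '*' -> reject
  (0,3)=. (1,2)=. (3,1)=* -> step gives (1,2)='.' but target has '*' -> reject
  (0,3)=. (1,2)=* (3,1)=. -> step gives (2,1)='*' but target has '.' -> reject
  (0,3)=. (1,2)=* (3,1)=* -> step gives (2,1)='*' but target has '.' -> reject
  (0,3)=* (1,2)=. (3,1)=. -> step reproduces the target at every cell -> ACCEPT
  (0,3)=* (1,2)=. (3,1)=* -> step gives (2,1)='*' but target has '.' -> reject
  (0,3)=* (1,2)=* (3,1)=. -> step gives (1,3)='*' but target has '.' -> reject
  (0,3)=* (1,2)=* (3,1)=* -> step gives (1,3)='*' but target has '.' -> reject
Unique solution: (0,3)=live, (1,2)=dead, (3,1)=dead.
Check: live-neighbor counts of every cell in the completed generation 0:
0010
1132
1131
1222
0111
0000
Applying B3/S23 to generation 0 with these counts gives:
....
..*.
..*.
..*.
....
....
which matches the target exactly.

Answer: ...*
....
.*.*
..*.
....
....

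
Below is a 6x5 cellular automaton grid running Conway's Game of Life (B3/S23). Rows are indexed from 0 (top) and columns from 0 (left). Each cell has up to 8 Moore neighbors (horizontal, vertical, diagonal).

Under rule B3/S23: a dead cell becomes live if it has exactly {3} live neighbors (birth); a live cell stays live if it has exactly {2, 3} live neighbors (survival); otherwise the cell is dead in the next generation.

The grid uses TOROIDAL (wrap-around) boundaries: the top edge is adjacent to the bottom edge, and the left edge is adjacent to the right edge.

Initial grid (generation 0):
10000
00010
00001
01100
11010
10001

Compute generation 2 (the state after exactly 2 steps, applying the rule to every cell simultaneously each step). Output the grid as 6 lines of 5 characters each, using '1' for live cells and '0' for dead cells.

Simulating step by step:
Generation 0 (given above): 10 live cells
Generation 1: 9 live cells
10000
00001
00110
01111
00010
00000
Generation 2: 8 live cells
(generation 2 grid is the final answer)

Answer: 00000
00011
11000
01001
00011
00000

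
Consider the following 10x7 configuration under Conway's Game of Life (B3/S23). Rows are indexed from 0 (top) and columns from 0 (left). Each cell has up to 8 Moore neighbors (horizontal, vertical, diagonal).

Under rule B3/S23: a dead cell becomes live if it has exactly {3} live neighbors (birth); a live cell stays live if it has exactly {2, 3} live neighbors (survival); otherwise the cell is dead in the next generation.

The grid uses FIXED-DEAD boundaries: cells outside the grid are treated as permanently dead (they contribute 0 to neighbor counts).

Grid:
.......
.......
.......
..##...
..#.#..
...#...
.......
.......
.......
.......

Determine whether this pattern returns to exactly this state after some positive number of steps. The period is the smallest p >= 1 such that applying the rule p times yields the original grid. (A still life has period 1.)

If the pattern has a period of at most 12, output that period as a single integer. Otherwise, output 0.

Simulating and comparing each generation to the original:
Gen 0 (original, given above): 5 live cells
Gen 1: 5 live cells, MATCHES original -> period = 1

Answer: 1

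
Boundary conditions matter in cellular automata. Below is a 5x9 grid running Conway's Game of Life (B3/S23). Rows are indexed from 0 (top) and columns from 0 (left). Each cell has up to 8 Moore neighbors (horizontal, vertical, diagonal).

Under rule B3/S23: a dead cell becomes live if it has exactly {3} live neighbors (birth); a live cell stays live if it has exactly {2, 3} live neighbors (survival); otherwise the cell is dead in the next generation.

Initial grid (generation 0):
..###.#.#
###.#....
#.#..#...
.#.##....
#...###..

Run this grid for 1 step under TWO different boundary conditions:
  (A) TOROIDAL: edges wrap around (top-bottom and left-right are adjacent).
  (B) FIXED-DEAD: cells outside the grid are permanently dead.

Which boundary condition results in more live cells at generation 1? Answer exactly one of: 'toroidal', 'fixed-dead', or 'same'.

Answer: toroidal

Derivation:
Under TOROIDAL boundary, generation 1:
..#...###
#...#...#
#....#...
####..#..
##....##.
Population = 18

Under FIXED-DEAD boundary, generation 1:
..#.##...
#...#....
#....#...
####..#..
...###...
Population = 15

Comparison: toroidal=18, fixed-dead=15 -> toroidal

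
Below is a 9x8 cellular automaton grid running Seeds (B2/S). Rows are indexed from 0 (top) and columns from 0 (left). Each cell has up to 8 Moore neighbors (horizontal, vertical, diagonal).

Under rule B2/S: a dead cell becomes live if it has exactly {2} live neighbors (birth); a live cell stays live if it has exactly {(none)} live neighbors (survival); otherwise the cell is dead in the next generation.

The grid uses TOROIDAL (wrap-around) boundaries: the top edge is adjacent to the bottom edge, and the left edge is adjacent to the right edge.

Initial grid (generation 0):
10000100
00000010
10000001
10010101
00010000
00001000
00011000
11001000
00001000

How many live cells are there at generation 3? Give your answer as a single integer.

Simulating step by step:
Generation 0 (given above): 17 live cells
Generation 1: 23 live cells
00001011
01000100
01001100
01100000
10100111
00100100
11100000
00100000
00010001
Generation 2: 14 live cells
00110000
00110001
00010010
00000000
00001000
00001000
00000000
00000001
10101100
Generation 3: 23 live cells
10000111
01000010
00001001
00011100
00010100
00010100
00000000
11011110
00000011
Population at generation 3: 23

Answer: 23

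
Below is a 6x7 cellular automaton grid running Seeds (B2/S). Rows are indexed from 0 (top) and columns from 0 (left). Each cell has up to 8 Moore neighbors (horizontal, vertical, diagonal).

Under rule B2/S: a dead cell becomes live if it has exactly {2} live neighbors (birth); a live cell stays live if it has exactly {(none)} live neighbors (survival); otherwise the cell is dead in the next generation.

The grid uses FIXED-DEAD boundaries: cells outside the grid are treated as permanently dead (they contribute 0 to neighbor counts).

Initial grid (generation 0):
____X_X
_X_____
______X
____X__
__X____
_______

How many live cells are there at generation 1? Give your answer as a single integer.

Answer: 6

Derivation:
Simulating step by step:
Generation 0 (given above): 6 live cells
Generation 1: 6 live cells
_____X_
______X
_____X_
___X_X_
___X___
_______
Population at generation 1: 6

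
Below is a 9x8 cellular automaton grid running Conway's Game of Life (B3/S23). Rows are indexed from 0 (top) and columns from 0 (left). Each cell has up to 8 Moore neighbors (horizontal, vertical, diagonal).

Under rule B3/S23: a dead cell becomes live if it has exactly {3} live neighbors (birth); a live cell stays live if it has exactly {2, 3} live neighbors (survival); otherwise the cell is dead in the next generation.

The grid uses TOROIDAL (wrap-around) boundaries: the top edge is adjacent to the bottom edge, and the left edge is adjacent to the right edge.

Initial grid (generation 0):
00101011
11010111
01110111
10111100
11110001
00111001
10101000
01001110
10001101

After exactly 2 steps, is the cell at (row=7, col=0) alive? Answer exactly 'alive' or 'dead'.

Answer: dead

Derivation:
Simulating step by step:
Generation 0 (given above): 41 live cells
Generation 1: 15 live cells
00100000
00000000
00000000
00000100
00000111
00001001
10100011
01000010
11000000
Generation 2: 14 live cells
01000000
00000000
00000000
00000100
00001101
00000000
11000110
00100010
11100000

Cell (7,0) at generation 2: 0 -> dead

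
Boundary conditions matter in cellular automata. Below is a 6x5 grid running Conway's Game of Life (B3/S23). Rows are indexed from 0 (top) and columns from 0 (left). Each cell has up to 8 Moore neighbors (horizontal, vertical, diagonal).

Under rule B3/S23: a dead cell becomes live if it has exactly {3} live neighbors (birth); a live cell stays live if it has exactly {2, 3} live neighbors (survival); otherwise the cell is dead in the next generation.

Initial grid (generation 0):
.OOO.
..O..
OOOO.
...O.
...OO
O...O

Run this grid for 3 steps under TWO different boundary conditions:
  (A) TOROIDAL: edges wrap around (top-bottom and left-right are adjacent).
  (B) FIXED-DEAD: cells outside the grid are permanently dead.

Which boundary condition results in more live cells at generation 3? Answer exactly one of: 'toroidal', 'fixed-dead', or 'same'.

Answer: fixed-dead

Derivation:
Under TOROIDAL boundary, generation 3:
.....
.O...
.O.O.
.O.O.
..O..
..OO.
Population = 8

Under FIXED-DEAD boundary, generation 3:
.OO..
O..O.
OOO.O
....O
..O..
..O.O
Population = 12

Comparison: toroidal=8, fixed-dead=12 -> fixed-dead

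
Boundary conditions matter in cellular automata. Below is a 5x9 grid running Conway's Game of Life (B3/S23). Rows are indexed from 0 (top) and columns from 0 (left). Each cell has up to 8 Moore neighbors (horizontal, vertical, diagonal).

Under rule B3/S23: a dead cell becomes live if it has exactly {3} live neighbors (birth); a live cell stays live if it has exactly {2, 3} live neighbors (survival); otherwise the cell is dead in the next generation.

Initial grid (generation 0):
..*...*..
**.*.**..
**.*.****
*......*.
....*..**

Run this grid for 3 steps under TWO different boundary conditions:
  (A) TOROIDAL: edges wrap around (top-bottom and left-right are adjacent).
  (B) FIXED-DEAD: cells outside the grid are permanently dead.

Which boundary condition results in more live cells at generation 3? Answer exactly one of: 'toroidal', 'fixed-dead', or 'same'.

Answer: fixed-dead

Derivation:
Under TOROIDAL boundary, generation 3:
...*..*.*
...*....*
.....*...
....**.*.
.**.....*
Population = 12

Under FIXED-DEAD boundary, generation 3:
.***.*...
...****..
****.....
....****.
.....***.
Population = 19

Comparison: toroidal=12, fixed-dead=19 -> fixed-dead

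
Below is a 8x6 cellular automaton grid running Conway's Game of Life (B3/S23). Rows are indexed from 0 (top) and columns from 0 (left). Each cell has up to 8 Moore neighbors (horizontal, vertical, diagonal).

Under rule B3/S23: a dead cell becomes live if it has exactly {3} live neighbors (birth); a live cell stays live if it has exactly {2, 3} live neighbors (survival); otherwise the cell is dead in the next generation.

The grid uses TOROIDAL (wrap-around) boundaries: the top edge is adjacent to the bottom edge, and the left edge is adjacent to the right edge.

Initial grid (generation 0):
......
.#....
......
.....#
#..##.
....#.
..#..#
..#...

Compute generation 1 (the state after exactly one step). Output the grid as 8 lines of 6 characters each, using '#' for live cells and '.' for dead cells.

Answer: ......
......
......
....##
...##.
....#.
...#..
......

Derivation:
Simulating step by step:
Generation 0 (given above): 9 live cells
Generation 1: 6 live cells
(generation 1 grid is the final answer)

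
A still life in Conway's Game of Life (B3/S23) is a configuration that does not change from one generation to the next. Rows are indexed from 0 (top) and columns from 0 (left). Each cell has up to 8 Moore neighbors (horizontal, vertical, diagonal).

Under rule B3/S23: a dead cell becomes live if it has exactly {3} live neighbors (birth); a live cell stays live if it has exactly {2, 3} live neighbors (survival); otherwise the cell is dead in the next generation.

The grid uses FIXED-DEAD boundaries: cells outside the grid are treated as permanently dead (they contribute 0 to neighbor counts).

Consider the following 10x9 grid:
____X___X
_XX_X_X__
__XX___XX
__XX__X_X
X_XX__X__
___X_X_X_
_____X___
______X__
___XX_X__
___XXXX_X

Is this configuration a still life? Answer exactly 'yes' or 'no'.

Compute generation 1 and compare to generation 0 (given above):
Generation 1:
___X_X___
_XX_XX__X
____XXX_X
____X_X_X
_X___XX__
__XX_X___
____XX___
____X_X__
___X__X__
___X__XX_
Cell (0,3) differs: gen0=0 vs gen1=1 -> NOT a still life.

Answer: no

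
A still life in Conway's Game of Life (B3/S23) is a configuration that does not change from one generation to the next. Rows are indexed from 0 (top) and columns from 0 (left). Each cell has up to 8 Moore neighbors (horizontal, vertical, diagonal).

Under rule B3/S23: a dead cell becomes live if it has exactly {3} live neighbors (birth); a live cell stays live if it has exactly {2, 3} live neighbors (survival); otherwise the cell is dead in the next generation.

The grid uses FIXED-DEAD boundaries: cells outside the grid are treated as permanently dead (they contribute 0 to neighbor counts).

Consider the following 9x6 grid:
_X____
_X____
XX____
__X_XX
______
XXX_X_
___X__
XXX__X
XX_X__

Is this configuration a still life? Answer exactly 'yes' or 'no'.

Answer: no

Derivation:
Compute generation 1 and compare to generation 0 (given above):
Generation 1:
______
_XX___
XXX___
_X____
__X_XX
_XXX__
___XX_
X__XX_
X_____
Cell (0,1) differs: gen0=1 vs gen1=0 -> NOT a still life.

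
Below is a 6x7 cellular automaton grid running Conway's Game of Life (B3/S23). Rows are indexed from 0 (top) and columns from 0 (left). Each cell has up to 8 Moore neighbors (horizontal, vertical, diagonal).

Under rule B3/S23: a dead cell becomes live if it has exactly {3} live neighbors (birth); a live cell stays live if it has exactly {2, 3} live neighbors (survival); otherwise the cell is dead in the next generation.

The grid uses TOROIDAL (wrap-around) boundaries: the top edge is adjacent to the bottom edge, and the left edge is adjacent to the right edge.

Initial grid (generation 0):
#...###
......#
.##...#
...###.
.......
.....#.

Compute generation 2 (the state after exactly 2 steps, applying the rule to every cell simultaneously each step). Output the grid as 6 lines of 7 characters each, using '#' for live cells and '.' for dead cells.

Answer: ....##.
.##.###
#.....#
.##....
......#
....###

Derivation:
Simulating step by step:
Generation 0 (given above): 12 live cells
Generation 1: 15 live cells
#...#..
.#.....
#.###.#
..####.
.....#.
....##.
Generation 2: 15 live cells
(generation 2 grid is the final answer)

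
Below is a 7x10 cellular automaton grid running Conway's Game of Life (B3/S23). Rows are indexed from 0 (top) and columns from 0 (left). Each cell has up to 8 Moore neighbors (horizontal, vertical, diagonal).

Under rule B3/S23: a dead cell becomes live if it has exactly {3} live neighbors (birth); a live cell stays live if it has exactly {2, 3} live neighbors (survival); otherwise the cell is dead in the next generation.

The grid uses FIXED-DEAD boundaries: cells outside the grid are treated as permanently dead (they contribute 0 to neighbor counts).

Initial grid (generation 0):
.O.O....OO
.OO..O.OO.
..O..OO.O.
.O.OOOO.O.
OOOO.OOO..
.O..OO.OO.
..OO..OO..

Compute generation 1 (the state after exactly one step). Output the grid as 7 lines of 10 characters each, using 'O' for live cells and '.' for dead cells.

Simulating step by step:
Generation 0 (given above): 35 live cells
Generation 1: 22 live cells
(generation 1 grid is the final answer)

Answer: .O.....OOO
.O.OOO....
........OO
O.......O.
O.........
O.......O.
..OOOOOOO.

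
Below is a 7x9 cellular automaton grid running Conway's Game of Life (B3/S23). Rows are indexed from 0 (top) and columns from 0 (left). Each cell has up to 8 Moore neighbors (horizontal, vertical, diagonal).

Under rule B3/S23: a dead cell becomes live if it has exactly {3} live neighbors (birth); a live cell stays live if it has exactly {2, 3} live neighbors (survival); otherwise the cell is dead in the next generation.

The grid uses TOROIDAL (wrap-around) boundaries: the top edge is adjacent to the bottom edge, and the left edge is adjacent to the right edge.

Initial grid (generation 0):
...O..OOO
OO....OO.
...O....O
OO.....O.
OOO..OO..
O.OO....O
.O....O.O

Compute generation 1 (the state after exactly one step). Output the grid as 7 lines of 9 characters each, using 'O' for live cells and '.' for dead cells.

Answer: .OO..O...
O.O...O..
..O...O..
......OO.
...O..OO.
...O.OO.O
.O.O..O..

Derivation:
Simulating step by step:
Generation 0 (given above): 25 live cells
Generation 1: 20 live cells
(generation 1 grid is the final answer)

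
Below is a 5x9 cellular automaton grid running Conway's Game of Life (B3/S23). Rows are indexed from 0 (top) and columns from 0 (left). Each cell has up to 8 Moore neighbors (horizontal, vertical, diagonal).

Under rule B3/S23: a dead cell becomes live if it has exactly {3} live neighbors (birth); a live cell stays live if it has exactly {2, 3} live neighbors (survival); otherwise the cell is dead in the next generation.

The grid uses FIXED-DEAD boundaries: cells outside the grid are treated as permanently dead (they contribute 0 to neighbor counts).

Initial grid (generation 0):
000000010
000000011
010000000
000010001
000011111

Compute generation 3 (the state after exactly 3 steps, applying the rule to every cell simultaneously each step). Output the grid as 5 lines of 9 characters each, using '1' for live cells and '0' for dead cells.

Answer: 000000010
000000100
000001000
000000010
000001000

Derivation:
Simulating step by step:
Generation 0 (given above): 11 live cells
Generation 1: 14 live cells
000000011
000000011
000000011
000010101
000011111
Generation 2: 8 live cells
000000011
000000100
000000100
000010000
000010101
Generation 3: 5 live cells
(generation 3 grid is the final answer)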